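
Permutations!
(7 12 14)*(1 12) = [0, 12, 2, 3, 4, 5, 6, 1, 8, 9, 10, 11, 14, 13, 7] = (1 12 14 7)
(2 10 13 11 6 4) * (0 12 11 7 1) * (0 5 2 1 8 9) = (0 12 11 6 4 1 5 2 10 13 7 8 9) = [12, 5, 10, 3, 1, 2, 4, 8, 9, 0, 13, 6, 11, 7]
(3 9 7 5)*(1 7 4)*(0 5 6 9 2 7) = (0 5 3 2 7 6 9 4 1) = [5, 0, 7, 2, 1, 3, 9, 6, 8, 4]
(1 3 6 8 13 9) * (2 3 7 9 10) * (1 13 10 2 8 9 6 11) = (1 7 6 9 13 2 3 11)(8 10) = [0, 7, 3, 11, 4, 5, 9, 6, 10, 13, 8, 1, 12, 2]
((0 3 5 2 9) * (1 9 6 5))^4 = ((0 3 1 9)(2 6 5))^4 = (9)(2 6 5)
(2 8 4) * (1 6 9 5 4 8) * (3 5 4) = (1 6 9 4 2)(3 5) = [0, 6, 1, 5, 2, 3, 9, 7, 8, 4]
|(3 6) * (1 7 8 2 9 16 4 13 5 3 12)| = 12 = |(1 7 8 2 9 16 4 13 5 3 6 12)|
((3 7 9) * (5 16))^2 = ((3 7 9)(5 16))^2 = (16)(3 9 7)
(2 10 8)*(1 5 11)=(1 5 11)(2 10 8)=[0, 5, 10, 3, 4, 11, 6, 7, 2, 9, 8, 1]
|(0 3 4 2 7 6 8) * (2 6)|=|(0 3 4 6 8)(2 7)|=10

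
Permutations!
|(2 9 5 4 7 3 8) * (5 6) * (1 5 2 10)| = 21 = |(1 5 4 7 3 8 10)(2 9 6)|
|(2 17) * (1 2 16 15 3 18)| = 7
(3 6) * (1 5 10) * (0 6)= (0 6 3)(1 5 10)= [6, 5, 2, 0, 4, 10, 3, 7, 8, 9, 1]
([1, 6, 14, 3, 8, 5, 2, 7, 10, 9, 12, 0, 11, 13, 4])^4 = (0 14 12 6 8)(1 4 11 2 10)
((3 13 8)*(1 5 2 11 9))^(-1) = ((1 5 2 11 9)(3 13 8))^(-1) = (1 9 11 2 5)(3 8 13)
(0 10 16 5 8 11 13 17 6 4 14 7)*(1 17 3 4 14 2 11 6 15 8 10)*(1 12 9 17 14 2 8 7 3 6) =(0 12 9 17 15 7)(1 14 3 4 8)(2 11 13 6)(5 10 16) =[12, 14, 11, 4, 8, 10, 2, 0, 1, 17, 16, 13, 9, 6, 3, 7, 5, 15]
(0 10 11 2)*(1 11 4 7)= (0 10 4 7 1 11 2)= [10, 11, 0, 3, 7, 5, 6, 1, 8, 9, 4, 2]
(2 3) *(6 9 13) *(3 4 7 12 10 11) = (2 4 7 12 10 11 3)(6 9 13) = [0, 1, 4, 2, 7, 5, 9, 12, 8, 13, 11, 3, 10, 6]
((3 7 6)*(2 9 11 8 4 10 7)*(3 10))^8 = ((2 9 11 8 4 3)(6 10 7))^8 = (2 11 4)(3 9 8)(6 7 10)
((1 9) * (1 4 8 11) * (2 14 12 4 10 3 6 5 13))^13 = ((1 9 10 3 6 5 13 2 14 12 4 8 11))^13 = (14)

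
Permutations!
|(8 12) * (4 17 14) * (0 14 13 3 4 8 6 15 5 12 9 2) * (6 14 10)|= |(0 10 6 15 5 12 14 8 9 2)(3 4 17 13)|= 20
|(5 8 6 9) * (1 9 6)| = 4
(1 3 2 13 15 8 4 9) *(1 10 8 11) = [0, 3, 13, 2, 9, 5, 6, 7, 4, 10, 8, 1, 12, 15, 14, 11] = (1 3 2 13 15 11)(4 9 10 8)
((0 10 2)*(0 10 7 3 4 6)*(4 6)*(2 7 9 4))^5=(0 7 4 6 10 9 3 2)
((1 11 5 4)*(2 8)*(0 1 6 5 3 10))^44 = (0 10 3 11 1)(4 5 6)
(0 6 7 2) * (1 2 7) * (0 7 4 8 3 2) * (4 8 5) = (0 6 1)(2 7 8 3)(4 5) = [6, 0, 7, 2, 5, 4, 1, 8, 3]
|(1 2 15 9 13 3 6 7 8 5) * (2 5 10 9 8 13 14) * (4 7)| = |(1 5)(2 15 8 10 9 14)(3 6 4 7 13)| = 30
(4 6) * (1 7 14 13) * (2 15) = (1 7 14 13)(2 15)(4 6) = [0, 7, 15, 3, 6, 5, 4, 14, 8, 9, 10, 11, 12, 1, 13, 2]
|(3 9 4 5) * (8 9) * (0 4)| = 6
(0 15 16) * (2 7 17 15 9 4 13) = (0 9 4 13 2 7 17 15 16) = [9, 1, 7, 3, 13, 5, 6, 17, 8, 4, 10, 11, 12, 2, 14, 16, 0, 15]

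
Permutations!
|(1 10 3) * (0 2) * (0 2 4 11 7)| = |(0 4 11 7)(1 10 3)| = 12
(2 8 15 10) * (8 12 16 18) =(2 12 16 18 8 15 10) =[0, 1, 12, 3, 4, 5, 6, 7, 15, 9, 2, 11, 16, 13, 14, 10, 18, 17, 8]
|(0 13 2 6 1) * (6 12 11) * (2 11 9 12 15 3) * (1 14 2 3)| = |(0 13 11 6 14 2 15 1)(9 12)| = 8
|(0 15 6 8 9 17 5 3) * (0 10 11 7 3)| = 28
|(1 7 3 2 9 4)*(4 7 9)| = 6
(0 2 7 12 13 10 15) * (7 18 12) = (0 2 18 12 13 10 15) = [2, 1, 18, 3, 4, 5, 6, 7, 8, 9, 15, 11, 13, 10, 14, 0, 16, 17, 12]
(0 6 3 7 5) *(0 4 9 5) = (0 6 3 7)(4 9 5) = [6, 1, 2, 7, 9, 4, 3, 0, 8, 5]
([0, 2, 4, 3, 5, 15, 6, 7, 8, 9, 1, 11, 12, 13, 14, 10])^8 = (1 4 15)(2 5 10)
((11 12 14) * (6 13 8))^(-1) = (6 8 13)(11 14 12)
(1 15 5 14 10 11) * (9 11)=(1 15 5 14 10 9 11)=[0, 15, 2, 3, 4, 14, 6, 7, 8, 11, 9, 1, 12, 13, 10, 5]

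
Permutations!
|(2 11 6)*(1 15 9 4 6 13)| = |(1 15 9 4 6 2 11 13)| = 8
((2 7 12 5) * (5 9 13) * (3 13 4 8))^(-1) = (2 5 13 3 8 4 9 12 7)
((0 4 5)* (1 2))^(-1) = ((0 4 5)(1 2))^(-1) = (0 5 4)(1 2)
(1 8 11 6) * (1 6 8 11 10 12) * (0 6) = (0 6)(1 11 8 10 12) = [6, 11, 2, 3, 4, 5, 0, 7, 10, 9, 12, 8, 1]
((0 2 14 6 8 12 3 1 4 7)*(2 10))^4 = (0 6 1 10 8 4 2 12 7 14 3)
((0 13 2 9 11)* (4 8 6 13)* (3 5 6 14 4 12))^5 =((0 12 3 5 6 13 2 9 11)(4 8 14))^5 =(0 13 12 2 3 9 5 11 6)(4 14 8)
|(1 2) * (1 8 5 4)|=5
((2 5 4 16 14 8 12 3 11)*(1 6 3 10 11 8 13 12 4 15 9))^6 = ((1 6 3 8 4 16 14 13 12 10 11 2 5 15 9))^6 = (1 14 5 8 10)(2 3 12 9 16)(4 11 6 13 15)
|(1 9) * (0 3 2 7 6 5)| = |(0 3 2 7 6 5)(1 9)| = 6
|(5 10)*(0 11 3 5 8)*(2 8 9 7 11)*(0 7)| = |(0 2 8 7 11 3 5 10 9)| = 9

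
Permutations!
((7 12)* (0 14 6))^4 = ((0 14 6)(7 12))^4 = (0 14 6)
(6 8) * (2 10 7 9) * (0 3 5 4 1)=(0 3 5 4 1)(2 10 7 9)(6 8)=[3, 0, 10, 5, 1, 4, 8, 9, 6, 2, 7]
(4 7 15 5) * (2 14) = (2 14)(4 7 15 5) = [0, 1, 14, 3, 7, 4, 6, 15, 8, 9, 10, 11, 12, 13, 2, 5]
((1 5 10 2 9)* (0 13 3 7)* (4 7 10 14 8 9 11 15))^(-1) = (0 7 4 15 11 2 10 3 13)(1 9 8 14 5)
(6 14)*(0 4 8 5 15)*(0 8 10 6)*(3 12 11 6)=(0 4 10 3 12 11 6 14)(5 15 8)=[4, 1, 2, 12, 10, 15, 14, 7, 5, 9, 3, 6, 11, 13, 0, 8]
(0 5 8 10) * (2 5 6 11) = [6, 1, 5, 3, 4, 8, 11, 7, 10, 9, 0, 2] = (0 6 11 2 5 8 10)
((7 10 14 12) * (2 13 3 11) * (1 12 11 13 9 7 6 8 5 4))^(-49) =(1 4 5 8 6 12)(2 11 14 10 7 9)(3 13)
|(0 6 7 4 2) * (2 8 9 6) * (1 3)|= 10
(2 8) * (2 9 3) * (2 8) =(3 8 9) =[0, 1, 2, 8, 4, 5, 6, 7, 9, 3]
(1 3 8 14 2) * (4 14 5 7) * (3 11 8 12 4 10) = (1 11 8 5 7 10 3 12 4 14 2) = [0, 11, 1, 12, 14, 7, 6, 10, 5, 9, 3, 8, 4, 13, 2]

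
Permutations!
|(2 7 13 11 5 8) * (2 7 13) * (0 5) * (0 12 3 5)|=8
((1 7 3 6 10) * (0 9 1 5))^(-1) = (0 5 10 6 3 7 1 9)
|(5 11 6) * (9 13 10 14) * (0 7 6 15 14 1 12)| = 12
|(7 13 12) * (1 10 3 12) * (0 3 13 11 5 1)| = 9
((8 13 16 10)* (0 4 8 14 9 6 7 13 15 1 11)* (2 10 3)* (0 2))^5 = (0 11 6)(1 9 3)(2 7 4)(8 10 13)(14 16 15)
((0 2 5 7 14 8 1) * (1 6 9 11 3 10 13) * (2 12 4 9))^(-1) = ((0 12 4 9 11 3 10 13 1)(2 5 7 14 8 6))^(-1) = (0 1 13 10 3 11 9 4 12)(2 6 8 14 7 5)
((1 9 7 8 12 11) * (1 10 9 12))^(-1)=(1 8 7 9 10 11 12)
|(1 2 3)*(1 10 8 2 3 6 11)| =7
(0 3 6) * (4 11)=(0 3 6)(4 11)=[3, 1, 2, 6, 11, 5, 0, 7, 8, 9, 10, 4]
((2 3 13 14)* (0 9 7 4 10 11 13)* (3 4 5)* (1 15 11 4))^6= ((0 9 7 5 3)(1 15 11 13 14 2)(4 10))^6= (15)(0 9 7 5 3)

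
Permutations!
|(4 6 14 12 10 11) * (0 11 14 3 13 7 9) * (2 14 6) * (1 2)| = |(0 11 4 1 2 14 12 10 6 3 13 7 9)| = 13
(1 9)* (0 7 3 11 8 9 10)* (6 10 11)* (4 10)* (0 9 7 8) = (0 8 7 3 6 4 10 9 1 11) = [8, 11, 2, 6, 10, 5, 4, 3, 7, 1, 9, 0]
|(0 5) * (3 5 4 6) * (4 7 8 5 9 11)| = 20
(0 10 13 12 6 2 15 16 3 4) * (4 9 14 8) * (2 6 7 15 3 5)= (0 10 13 12 7 15 16 5 2 3 9 14 8 4)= [10, 1, 3, 9, 0, 2, 6, 15, 4, 14, 13, 11, 7, 12, 8, 16, 5]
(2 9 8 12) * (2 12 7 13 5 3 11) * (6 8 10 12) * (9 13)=(2 13 5 3 11)(6 8 7 9 10 12)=[0, 1, 13, 11, 4, 3, 8, 9, 7, 10, 12, 2, 6, 5]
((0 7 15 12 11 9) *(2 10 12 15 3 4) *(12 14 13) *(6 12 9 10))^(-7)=((15)(0 7 3 4 2 6 12 11 10 14 13 9))^(-7)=(15)(0 6 13 4 10 7 12 9 2 14 3 11)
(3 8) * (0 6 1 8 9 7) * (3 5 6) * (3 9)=(0 9 7)(1 8 5 6)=[9, 8, 2, 3, 4, 6, 1, 0, 5, 7]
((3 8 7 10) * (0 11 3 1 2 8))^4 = (0 11 3)(1 10 7 8 2)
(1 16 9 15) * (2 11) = (1 16 9 15)(2 11) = [0, 16, 11, 3, 4, 5, 6, 7, 8, 15, 10, 2, 12, 13, 14, 1, 9]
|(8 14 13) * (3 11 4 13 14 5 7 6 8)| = |(14)(3 11 4 13)(5 7 6 8)| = 4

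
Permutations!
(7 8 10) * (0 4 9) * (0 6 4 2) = (0 2)(4 9 6)(7 8 10) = [2, 1, 0, 3, 9, 5, 4, 8, 10, 6, 7]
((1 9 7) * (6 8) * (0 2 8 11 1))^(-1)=(0 7 9 1 11 6 8 2)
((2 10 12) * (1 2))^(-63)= (1 2 10 12)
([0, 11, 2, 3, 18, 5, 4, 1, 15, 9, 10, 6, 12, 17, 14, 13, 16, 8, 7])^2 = [0, 6, 2, 3, 7, 5, 18, 11, 13, 9, 10, 4, 12, 8, 14, 17, 16, 15, 1]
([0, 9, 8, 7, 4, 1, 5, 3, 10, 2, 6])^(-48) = (1 9 2 8 10 6 5)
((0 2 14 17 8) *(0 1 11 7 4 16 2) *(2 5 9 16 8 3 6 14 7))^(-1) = ((1 11 2 7 4 8)(3 6 14 17)(5 9 16))^(-1) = (1 8 4 7 2 11)(3 17 14 6)(5 16 9)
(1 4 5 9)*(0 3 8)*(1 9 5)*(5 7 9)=(0 3 8)(1 4)(5 7 9)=[3, 4, 2, 8, 1, 7, 6, 9, 0, 5]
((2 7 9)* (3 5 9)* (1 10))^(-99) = ((1 10)(2 7 3 5 9))^(-99) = (1 10)(2 7 3 5 9)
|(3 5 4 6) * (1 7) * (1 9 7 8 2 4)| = 14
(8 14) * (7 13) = (7 13)(8 14) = [0, 1, 2, 3, 4, 5, 6, 13, 14, 9, 10, 11, 12, 7, 8]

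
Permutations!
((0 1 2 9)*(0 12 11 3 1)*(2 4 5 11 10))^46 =((1 4 5 11 3)(2 9 12 10))^46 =(1 4 5 11 3)(2 12)(9 10)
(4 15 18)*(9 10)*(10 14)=(4 15 18)(9 14 10)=[0, 1, 2, 3, 15, 5, 6, 7, 8, 14, 9, 11, 12, 13, 10, 18, 16, 17, 4]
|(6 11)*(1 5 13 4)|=4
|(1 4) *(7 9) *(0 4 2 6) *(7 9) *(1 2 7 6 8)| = |(9)(0 4 2 8 1 7 6)| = 7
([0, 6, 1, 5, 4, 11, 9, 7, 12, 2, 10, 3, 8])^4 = (12)(3 5 11)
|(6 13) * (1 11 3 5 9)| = 10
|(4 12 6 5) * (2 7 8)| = |(2 7 8)(4 12 6 5)| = 12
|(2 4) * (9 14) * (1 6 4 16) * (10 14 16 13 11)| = |(1 6 4 2 13 11 10 14 9 16)| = 10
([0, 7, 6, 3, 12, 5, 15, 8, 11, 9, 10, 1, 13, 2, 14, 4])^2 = (1 8)(2 15 12)(4 13 6)(7 11)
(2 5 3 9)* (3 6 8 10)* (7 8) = [0, 1, 5, 9, 4, 6, 7, 8, 10, 2, 3] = (2 5 6 7 8 10 3 9)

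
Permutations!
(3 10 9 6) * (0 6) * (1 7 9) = (0 6 3 10 1 7 9) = [6, 7, 2, 10, 4, 5, 3, 9, 8, 0, 1]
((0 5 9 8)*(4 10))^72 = (10)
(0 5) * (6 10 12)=[5, 1, 2, 3, 4, 0, 10, 7, 8, 9, 12, 11, 6]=(0 5)(6 10 12)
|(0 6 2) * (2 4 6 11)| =6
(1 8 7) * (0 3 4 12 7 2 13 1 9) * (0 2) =(0 3 4 12 7 9 2 13 1 8) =[3, 8, 13, 4, 12, 5, 6, 9, 0, 2, 10, 11, 7, 1]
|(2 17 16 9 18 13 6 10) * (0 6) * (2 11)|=|(0 6 10 11 2 17 16 9 18 13)|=10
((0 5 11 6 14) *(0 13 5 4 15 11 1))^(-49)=((0 4 15 11 6 14 13 5 1))^(-49)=(0 14 4 13 15 5 11 1 6)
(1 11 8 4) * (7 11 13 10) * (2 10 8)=(1 13 8 4)(2 10 7 11)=[0, 13, 10, 3, 1, 5, 6, 11, 4, 9, 7, 2, 12, 8]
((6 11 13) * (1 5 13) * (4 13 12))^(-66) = (1 13 5 6 12 11 4)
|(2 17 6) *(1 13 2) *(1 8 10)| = 7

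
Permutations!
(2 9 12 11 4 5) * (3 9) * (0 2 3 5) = (0 2 5 3 9 12 11 4) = [2, 1, 5, 9, 0, 3, 6, 7, 8, 12, 10, 4, 11]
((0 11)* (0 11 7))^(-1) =((11)(0 7))^(-1) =(11)(0 7)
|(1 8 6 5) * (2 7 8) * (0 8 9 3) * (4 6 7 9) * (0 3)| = 9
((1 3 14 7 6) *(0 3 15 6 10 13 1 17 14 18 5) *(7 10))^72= (18)(1 6 14 13 15 17 10)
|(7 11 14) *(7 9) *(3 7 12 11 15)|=12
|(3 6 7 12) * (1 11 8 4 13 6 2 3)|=8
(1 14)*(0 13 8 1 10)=(0 13 8 1 14 10)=[13, 14, 2, 3, 4, 5, 6, 7, 1, 9, 0, 11, 12, 8, 10]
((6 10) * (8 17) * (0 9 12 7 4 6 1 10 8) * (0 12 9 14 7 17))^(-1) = (0 8 6 4 7 14)(1 10)(12 17)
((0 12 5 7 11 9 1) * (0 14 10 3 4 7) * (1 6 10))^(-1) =(0 5 12)(1 14)(3 10 6 9 11 7 4)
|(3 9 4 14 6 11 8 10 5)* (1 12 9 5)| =|(1 12 9 4 14 6 11 8 10)(3 5)| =18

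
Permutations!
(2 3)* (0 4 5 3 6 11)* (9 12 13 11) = (0 4 5 3 2 6 9 12 13 11) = [4, 1, 6, 2, 5, 3, 9, 7, 8, 12, 10, 0, 13, 11]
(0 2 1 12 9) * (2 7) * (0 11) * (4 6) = [7, 12, 1, 3, 6, 5, 4, 2, 8, 11, 10, 0, 9] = (0 7 2 1 12 9 11)(4 6)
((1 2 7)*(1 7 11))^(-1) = (1 11 2) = ((1 2 11))^(-1)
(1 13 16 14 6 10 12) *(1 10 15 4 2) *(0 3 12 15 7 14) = (0 3 12 10 15 4 2 1 13 16)(6 7 14) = [3, 13, 1, 12, 2, 5, 7, 14, 8, 9, 15, 11, 10, 16, 6, 4, 0]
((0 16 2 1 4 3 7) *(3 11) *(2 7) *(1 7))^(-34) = (0 2 11 1)(3 4 16 7)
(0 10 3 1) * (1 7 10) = (0 1)(3 7 10) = [1, 0, 2, 7, 4, 5, 6, 10, 8, 9, 3]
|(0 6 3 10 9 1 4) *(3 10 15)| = |(0 6 10 9 1 4)(3 15)| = 6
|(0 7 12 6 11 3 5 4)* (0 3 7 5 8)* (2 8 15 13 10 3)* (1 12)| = |(0 5 4 2 8)(1 12 6 11 7)(3 15 13 10)| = 20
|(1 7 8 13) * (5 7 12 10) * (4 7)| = 8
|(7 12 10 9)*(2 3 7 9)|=|(2 3 7 12 10)|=5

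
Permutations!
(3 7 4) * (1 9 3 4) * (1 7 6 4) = (1 9 3 6 4) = [0, 9, 2, 6, 1, 5, 4, 7, 8, 3]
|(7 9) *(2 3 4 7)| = |(2 3 4 7 9)| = 5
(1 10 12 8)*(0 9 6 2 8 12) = (12)(0 9 6 2 8 1 10) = [9, 10, 8, 3, 4, 5, 2, 7, 1, 6, 0, 11, 12]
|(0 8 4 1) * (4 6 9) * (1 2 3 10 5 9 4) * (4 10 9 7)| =|(0 8 6 10 5 7 4 2 3 9 1)| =11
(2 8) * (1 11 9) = (1 11 9)(2 8) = [0, 11, 8, 3, 4, 5, 6, 7, 2, 1, 10, 9]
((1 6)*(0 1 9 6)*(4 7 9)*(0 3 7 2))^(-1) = ((0 1 3 7 9 6 4 2))^(-1) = (0 2 4 6 9 7 3 1)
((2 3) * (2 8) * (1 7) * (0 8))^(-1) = ((0 8 2 3)(1 7))^(-1) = (0 3 2 8)(1 7)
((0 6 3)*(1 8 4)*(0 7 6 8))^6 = (0 4)(1 8) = ((0 8 4 1)(3 7 6))^6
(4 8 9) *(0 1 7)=(0 1 7)(4 8 9)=[1, 7, 2, 3, 8, 5, 6, 0, 9, 4]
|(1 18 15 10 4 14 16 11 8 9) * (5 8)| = |(1 18 15 10 4 14 16 11 5 8 9)| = 11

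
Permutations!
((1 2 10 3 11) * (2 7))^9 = ((1 7 2 10 3 11))^9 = (1 10)(2 11)(3 7)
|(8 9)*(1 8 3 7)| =|(1 8 9 3 7)| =5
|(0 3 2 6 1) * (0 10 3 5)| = |(0 5)(1 10 3 2 6)| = 10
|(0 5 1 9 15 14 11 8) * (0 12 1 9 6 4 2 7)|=|(0 5 9 15 14 11 8 12 1 6 4 2 7)|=13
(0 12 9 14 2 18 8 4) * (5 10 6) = (0 12 9 14 2 18 8 4)(5 10 6) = [12, 1, 18, 3, 0, 10, 5, 7, 4, 14, 6, 11, 9, 13, 2, 15, 16, 17, 8]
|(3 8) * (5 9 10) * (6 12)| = 6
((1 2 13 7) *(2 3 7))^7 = (1 3 7)(2 13)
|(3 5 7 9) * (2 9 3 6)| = |(2 9 6)(3 5 7)| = 3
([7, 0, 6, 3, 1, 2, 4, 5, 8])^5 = [4, 6, 7, 3, 2, 0, 5, 1, 8]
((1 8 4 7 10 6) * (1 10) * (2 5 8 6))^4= ((1 6 10 2 5 8 4 7))^4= (1 5)(2 7)(4 10)(6 8)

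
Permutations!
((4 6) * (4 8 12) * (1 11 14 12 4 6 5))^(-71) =(1 11 14 12 6 8 4 5)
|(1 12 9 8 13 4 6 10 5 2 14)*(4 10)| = 18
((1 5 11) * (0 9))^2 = ((0 9)(1 5 11))^2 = (1 11 5)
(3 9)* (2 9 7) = (2 9 3 7) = [0, 1, 9, 7, 4, 5, 6, 2, 8, 3]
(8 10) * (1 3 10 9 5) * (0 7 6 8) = (0 7 6 8 9 5 1 3 10) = [7, 3, 2, 10, 4, 1, 8, 6, 9, 5, 0]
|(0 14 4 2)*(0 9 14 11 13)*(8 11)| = 4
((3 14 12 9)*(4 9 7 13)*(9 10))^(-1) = ((3 14 12 7 13 4 10 9))^(-1) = (3 9 10 4 13 7 12 14)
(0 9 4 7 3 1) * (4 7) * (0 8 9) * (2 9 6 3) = [0, 8, 9, 1, 4, 5, 3, 2, 6, 7] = (1 8 6 3)(2 9 7)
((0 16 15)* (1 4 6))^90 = ((0 16 15)(1 4 6))^90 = (16)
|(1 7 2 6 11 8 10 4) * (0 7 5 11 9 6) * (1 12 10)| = 12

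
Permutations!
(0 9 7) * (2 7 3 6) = (0 9 3 6 2 7) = [9, 1, 7, 6, 4, 5, 2, 0, 8, 3]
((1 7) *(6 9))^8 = (9)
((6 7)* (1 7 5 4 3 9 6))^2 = (3 6 4 9 5)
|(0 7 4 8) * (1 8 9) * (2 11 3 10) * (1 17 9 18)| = |(0 7 4 18 1 8)(2 11 3 10)(9 17)| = 12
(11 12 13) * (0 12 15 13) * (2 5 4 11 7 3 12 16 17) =(0 16 17 2 5 4 11 15 13 7 3 12) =[16, 1, 5, 12, 11, 4, 6, 3, 8, 9, 10, 15, 0, 7, 14, 13, 17, 2]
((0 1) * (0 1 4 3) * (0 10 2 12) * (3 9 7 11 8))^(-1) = (0 12 2 10 3 8 11 7 9 4)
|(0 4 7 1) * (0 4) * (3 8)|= 6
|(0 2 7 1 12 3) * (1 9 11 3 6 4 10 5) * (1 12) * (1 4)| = 6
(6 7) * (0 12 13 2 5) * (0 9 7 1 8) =[12, 8, 5, 3, 4, 9, 1, 6, 0, 7, 10, 11, 13, 2] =(0 12 13 2 5 9 7 6 1 8)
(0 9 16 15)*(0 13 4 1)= (0 9 16 15 13 4 1)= [9, 0, 2, 3, 1, 5, 6, 7, 8, 16, 10, 11, 12, 4, 14, 13, 15]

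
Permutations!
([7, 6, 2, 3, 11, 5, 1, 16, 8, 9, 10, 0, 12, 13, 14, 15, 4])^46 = [7, 1, 2, 3, 11, 5, 6, 16, 8, 9, 10, 0, 12, 13, 14, 15, 4]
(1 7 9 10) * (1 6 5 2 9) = (1 7)(2 9 10 6 5) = [0, 7, 9, 3, 4, 2, 5, 1, 8, 10, 6]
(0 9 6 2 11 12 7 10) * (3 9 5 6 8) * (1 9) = (0 5 6 2 11 12 7 10)(1 9 8 3) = [5, 9, 11, 1, 4, 6, 2, 10, 3, 8, 0, 12, 7]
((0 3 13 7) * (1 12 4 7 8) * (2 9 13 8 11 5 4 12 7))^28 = (0 1 3 7 8)(2 5 13)(4 11 9)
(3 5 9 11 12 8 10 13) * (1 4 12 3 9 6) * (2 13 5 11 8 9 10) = (1 4 12 9 8 2 13 10 5 6)(3 11) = [0, 4, 13, 11, 12, 6, 1, 7, 2, 8, 5, 3, 9, 10]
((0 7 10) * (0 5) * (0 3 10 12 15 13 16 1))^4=(0 13 7 16 12 1 15)(3 10 5)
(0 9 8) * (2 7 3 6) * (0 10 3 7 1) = (0 9 8 10 3 6 2 1) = [9, 0, 1, 6, 4, 5, 2, 7, 10, 8, 3]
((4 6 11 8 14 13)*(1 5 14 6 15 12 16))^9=((1 5 14 13 4 15 12 16)(6 11 8))^9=(1 5 14 13 4 15 12 16)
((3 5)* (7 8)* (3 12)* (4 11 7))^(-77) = (3 5 12)(4 8 7 11)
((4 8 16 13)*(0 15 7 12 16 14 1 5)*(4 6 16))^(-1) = ((0 15 7 12 4 8 14 1 5)(6 16 13))^(-1) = (0 5 1 14 8 4 12 7 15)(6 13 16)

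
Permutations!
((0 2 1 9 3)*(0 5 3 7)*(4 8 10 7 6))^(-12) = ((0 2 1 9 6 4 8 10 7)(3 5))^(-12) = (0 8 9)(1 7 4)(2 10 6)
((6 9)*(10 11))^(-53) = ((6 9)(10 11))^(-53) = (6 9)(10 11)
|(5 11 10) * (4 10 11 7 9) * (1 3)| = 10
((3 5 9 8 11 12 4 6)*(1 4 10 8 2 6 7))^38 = (1 7 4)(2 5 6 9 3)(8 12)(10 11)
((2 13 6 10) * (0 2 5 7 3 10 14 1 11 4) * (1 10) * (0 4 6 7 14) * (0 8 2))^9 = (14)(1 11 6 8 2 13 7 3)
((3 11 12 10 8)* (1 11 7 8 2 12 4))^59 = (1 4 11)(2 10 12)(3 8 7) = ((1 11 4)(2 12 10)(3 7 8))^59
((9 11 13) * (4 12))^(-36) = (13)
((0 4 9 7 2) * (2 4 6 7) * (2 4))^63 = ((0 6 7 2)(4 9))^63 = (0 2 7 6)(4 9)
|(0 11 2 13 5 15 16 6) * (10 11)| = |(0 10 11 2 13 5 15 16 6)| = 9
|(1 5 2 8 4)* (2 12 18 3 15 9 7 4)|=18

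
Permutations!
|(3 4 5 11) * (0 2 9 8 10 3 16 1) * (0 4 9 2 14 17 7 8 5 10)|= |(0 14 17 7 8)(1 4 10 3 9 5 11 16)|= 40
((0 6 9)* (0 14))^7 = (0 14 9 6)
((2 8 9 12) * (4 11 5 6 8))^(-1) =(2 12 9 8 6 5 11 4)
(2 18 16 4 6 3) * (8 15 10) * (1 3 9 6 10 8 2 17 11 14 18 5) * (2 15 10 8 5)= [0, 3, 2, 17, 8, 1, 9, 7, 10, 6, 15, 14, 12, 13, 18, 5, 4, 11, 16]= (1 3 17 11 14 18 16 4 8 10 15 5)(6 9)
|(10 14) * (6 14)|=3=|(6 14 10)|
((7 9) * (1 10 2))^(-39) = ((1 10 2)(7 9))^(-39) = (10)(7 9)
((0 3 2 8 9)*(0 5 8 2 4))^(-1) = ((0 3 4)(5 8 9))^(-1) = (0 4 3)(5 9 8)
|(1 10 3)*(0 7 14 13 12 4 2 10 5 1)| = 18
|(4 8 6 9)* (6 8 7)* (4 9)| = 3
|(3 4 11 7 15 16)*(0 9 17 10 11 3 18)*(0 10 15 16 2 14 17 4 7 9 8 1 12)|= |(0 8 1 12)(2 14 17 15)(3 7 16 18 10 11 9 4)|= 8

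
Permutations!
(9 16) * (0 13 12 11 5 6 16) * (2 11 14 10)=(0 13 12 14 10 2 11 5 6 16 9)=[13, 1, 11, 3, 4, 6, 16, 7, 8, 0, 2, 5, 14, 12, 10, 15, 9]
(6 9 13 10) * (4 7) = (4 7)(6 9 13 10) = [0, 1, 2, 3, 7, 5, 9, 4, 8, 13, 6, 11, 12, 10]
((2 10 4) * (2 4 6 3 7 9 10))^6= ((3 7 9 10 6))^6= (3 7 9 10 6)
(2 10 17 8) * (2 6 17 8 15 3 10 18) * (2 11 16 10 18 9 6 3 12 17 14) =(2 9 6 14)(3 18 11 16 10 8)(12 17 15) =[0, 1, 9, 18, 4, 5, 14, 7, 3, 6, 8, 16, 17, 13, 2, 12, 10, 15, 11]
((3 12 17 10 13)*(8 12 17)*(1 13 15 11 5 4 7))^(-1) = (1 7 4 5 11 15 10 17 3 13)(8 12)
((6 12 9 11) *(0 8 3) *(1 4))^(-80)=(12)(0 8 3)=((0 8 3)(1 4)(6 12 9 11))^(-80)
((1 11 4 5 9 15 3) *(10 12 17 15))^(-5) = (1 10)(3 9)(4 17)(5 15)(11 12)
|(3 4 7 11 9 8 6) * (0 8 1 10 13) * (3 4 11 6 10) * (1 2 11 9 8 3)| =24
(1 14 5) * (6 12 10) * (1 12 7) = (1 14 5 12 10 6 7) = [0, 14, 2, 3, 4, 12, 7, 1, 8, 9, 6, 11, 10, 13, 5]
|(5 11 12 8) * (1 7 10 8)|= 7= |(1 7 10 8 5 11 12)|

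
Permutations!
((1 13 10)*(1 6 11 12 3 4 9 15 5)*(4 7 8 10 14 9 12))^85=(1 13 14 9 15 5)(3 11 8 12 6 7 4 10)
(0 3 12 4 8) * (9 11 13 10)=(0 3 12 4 8)(9 11 13 10)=[3, 1, 2, 12, 8, 5, 6, 7, 0, 11, 9, 13, 4, 10]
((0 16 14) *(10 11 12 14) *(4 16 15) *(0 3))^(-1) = ((0 15 4 16 10 11 12 14 3))^(-1) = (0 3 14 12 11 10 16 4 15)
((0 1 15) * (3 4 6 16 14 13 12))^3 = ((0 1 15)(3 4 6 16 14 13 12))^3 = (3 16 12 6 13 4 14)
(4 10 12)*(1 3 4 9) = (1 3 4 10 12 9) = [0, 3, 2, 4, 10, 5, 6, 7, 8, 1, 12, 11, 9]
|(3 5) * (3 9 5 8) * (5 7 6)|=4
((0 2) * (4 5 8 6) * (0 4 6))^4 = (0 8 5 4 2)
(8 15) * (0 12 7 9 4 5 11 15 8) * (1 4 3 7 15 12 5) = (0 5 11 12 15)(1 4)(3 7 9) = [5, 4, 2, 7, 1, 11, 6, 9, 8, 3, 10, 12, 15, 13, 14, 0]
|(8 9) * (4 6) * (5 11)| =2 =|(4 6)(5 11)(8 9)|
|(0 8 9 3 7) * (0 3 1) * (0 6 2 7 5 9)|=|(0 8)(1 6 2 7 3 5 9)|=14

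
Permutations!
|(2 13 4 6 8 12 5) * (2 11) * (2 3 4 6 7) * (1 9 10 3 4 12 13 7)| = 24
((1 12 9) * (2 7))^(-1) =((1 12 9)(2 7))^(-1) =(1 9 12)(2 7)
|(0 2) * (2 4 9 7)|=|(0 4 9 7 2)|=5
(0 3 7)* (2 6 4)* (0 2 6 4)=[3, 1, 4, 7, 6, 5, 0, 2]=(0 3 7 2 4 6)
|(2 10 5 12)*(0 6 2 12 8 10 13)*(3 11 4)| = 12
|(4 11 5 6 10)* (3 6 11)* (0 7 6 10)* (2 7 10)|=|(0 10 4 3 2 7 6)(5 11)|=14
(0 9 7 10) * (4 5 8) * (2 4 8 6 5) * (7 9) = [7, 1, 4, 3, 2, 6, 5, 10, 8, 9, 0] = (0 7 10)(2 4)(5 6)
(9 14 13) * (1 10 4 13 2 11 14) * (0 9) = (0 9 1 10 4 13)(2 11 14) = [9, 10, 11, 3, 13, 5, 6, 7, 8, 1, 4, 14, 12, 0, 2]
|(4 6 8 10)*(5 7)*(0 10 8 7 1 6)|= 12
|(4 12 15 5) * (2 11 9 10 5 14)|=9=|(2 11 9 10 5 4 12 15 14)|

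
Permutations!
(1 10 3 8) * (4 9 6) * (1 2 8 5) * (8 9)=(1 10 3 5)(2 9 6 4 8)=[0, 10, 9, 5, 8, 1, 4, 7, 2, 6, 3]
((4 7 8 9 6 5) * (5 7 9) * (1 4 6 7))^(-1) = (1 6 5 8 7 9 4)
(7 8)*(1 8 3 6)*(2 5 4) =(1 8 7 3 6)(2 5 4) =[0, 8, 5, 6, 2, 4, 1, 3, 7]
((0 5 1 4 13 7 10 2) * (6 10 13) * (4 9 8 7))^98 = ((0 5 1 9 8 7 13 4 6 10 2))^98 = (0 2 10 6 4 13 7 8 9 1 5)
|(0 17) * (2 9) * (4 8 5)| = 6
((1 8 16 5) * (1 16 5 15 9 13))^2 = ((1 8 5 16 15 9 13))^2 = (1 5 15 13 8 16 9)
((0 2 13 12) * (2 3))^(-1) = (0 12 13 2 3)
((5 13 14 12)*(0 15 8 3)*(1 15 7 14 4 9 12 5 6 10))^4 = (0 13 6 8 14 9 1)(3 5 12 15 7 4 10)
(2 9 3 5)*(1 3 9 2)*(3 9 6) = (1 9 6 3 5) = [0, 9, 2, 5, 4, 1, 3, 7, 8, 6]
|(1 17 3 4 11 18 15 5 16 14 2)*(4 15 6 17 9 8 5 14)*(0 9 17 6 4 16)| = 12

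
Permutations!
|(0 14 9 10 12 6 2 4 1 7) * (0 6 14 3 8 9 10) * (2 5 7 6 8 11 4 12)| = 20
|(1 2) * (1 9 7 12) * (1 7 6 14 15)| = 6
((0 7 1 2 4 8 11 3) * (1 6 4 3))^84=(0 4 1)(2 7 8)(3 6 11)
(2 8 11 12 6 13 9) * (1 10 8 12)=[0, 10, 12, 3, 4, 5, 13, 7, 11, 2, 8, 1, 6, 9]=(1 10 8 11)(2 12 6 13 9)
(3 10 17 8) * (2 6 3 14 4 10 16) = [0, 1, 6, 16, 10, 5, 3, 7, 14, 9, 17, 11, 12, 13, 4, 15, 2, 8] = (2 6 3 16)(4 10 17 8 14)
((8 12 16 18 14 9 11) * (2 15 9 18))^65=(2 9 8 16 15 11 12)(14 18)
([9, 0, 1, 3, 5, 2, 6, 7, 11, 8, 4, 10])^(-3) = [5, 4, 10, 3, 8, 11, 6, 7, 1, 2, 9, 0]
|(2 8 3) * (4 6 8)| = 5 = |(2 4 6 8 3)|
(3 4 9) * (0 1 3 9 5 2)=(9)(0 1 3 4 5 2)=[1, 3, 0, 4, 5, 2, 6, 7, 8, 9]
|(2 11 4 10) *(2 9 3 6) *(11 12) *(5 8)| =|(2 12 11 4 10 9 3 6)(5 8)| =8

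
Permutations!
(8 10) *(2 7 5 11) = (2 7 5 11)(8 10) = [0, 1, 7, 3, 4, 11, 6, 5, 10, 9, 8, 2]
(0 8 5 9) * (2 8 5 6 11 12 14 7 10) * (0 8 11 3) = (0 5 9 8 6 3)(2 11 12 14 7 10) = [5, 1, 11, 0, 4, 9, 3, 10, 6, 8, 2, 12, 14, 13, 7]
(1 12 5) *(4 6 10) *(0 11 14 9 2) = (0 11 14 9 2)(1 12 5)(4 6 10) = [11, 12, 0, 3, 6, 1, 10, 7, 8, 2, 4, 14, 5, 13, 9]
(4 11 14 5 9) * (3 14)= (3 14 5 9 4 11)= [0, 1, 2, 14, 11, 9, 6, 7, 8, 4, 10, 3, 12, 13, 5]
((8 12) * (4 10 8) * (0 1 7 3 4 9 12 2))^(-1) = (0 2 8 10 4 3 7 1)(9 12)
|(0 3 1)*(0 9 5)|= 5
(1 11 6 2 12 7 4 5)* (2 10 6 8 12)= [0, 11, 2, 3, 5, 1, 10, 4, 12, 9, 6, 8, 7]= (1 11 8 12 7 4 5)(6 10)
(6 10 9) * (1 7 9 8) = [0, 7, 2, 3, 4, 5, 10, 9, 1, 6, 8] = (1 7 9 6 10 8)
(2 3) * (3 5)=[0, 1, 5, 2, 4, 3]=(2 5 3)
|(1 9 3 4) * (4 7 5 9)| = |(1 4)(3 7 5 9)| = 4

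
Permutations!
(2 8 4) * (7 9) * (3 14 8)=(2 3 14 8 4)(7 9)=[0, 1, 3, 14, 2, 5, 6, 9, 4, 7, 10, 11, 12, 13, 8]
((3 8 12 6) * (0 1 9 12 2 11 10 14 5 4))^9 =((0 1 9 12 6 3 8 2 11 10 14 5 4))^9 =(0 10 3 1 14 8 9 5 2 12 4 11 6)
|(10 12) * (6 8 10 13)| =|(6 8 10 12 13)| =5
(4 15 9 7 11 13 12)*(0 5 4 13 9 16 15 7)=(0 5 4 7 11 9)(12 13)(15 16)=[5, 1, 2, 3, 7, 4, 6, 11, 8, 0, 10, 9, 13, 12, 14, 16, 15]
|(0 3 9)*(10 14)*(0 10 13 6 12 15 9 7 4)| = 28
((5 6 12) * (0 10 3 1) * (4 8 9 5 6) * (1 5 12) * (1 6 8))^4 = (0 4 3)(1 5 10)(8 9 12)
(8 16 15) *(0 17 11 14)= (0 17 11 14)(8 16 15)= [17, 1, 2, 3, 4, 5, 6, 7, 16, 9, 10, 14, 12, 13, 0, 8, 15, 11]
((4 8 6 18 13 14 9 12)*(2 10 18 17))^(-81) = ((2 10 18 13 14 9 12 4 8 6 17))^(-81) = (2 4 13 17 12 18 6 9 10 8 14)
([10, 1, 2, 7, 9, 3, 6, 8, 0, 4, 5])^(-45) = [3, 1, 2, 0, 9, 8, 6, 10, 5, 4, 7]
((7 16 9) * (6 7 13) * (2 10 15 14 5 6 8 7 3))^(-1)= ((2 10 15 14 5 6 3)(7 16 9 13 8))^(-1)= (2 3 6 5 14 15 10)(7 8 13 9 16)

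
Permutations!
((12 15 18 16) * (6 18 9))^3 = (6 12)(9 16)(15 18)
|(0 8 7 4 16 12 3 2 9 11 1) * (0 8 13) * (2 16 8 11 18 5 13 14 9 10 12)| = 30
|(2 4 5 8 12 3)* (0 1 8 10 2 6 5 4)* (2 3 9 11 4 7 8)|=|(0 1 2)(3 6 5 10)(4 7 8 12 9 11)|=12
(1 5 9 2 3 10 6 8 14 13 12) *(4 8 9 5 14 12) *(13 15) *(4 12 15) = (1 14 4 8 15 13 12)(2 3 10 6 9) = [0, 14, 3, 10, 8, 5, 9, 7, 15, 2, 6, 11, 1, 12, 4, 13]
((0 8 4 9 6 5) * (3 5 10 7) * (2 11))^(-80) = (11)(0 8 4 9 6 10 7 3 5)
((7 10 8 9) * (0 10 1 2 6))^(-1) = ((0 10 8 9 7 1 2 6))^(-1) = (0 6 2 1 7 9 8 10)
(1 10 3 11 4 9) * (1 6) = (1 10 3 11 4 9 6) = [0, 10, 2, 11, 9, 5, 1, 7, 8, 6, 3, 4]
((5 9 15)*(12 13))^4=(5 9 15)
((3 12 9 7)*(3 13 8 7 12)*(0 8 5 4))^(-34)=((0 8 7 13 5 4)(9 12))^(-34)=(0 7 5)(4 8 13)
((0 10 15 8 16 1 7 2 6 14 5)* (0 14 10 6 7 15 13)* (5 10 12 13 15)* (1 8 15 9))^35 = ((0 6 12 13)(1 5 14 10 9)(2 7)(8 16))^35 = (0 13 12 6)(2 7)(8 16)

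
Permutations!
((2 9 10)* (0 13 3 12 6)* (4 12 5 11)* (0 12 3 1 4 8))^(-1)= (0 8 11 5 3 4 1 13)(2 10 9)(6 12)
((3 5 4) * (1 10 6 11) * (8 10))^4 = (1 11 6 10 8)(3 5 4)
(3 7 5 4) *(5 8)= (3 7 8 5 4)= [0, 1, 2, 7, 3, 4, 6, 8, 5]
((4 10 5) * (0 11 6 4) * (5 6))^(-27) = ((0 11 5)(4 10 6))^(-27) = (11)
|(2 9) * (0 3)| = 2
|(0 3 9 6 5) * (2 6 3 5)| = |(0 5)(2 6)(3 9)| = 2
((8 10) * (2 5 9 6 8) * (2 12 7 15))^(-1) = (2 15 7 12 10 8 6 9 5)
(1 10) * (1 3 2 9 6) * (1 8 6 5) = (1 10 3 2 9 5)(6 8) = [0, 10, 9, 2, 4, 1, 8, 7, 6, 5, 3]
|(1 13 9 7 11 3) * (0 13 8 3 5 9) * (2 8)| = 4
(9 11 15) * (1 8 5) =(1 8 5)(9 11 15) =[0, 8, 2, 3, 4, 1, 6, 7, 5, 11, 10, 15, 12, 13, 14, 9]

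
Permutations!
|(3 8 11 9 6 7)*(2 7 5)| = |(2 7 3 8 11 9 6 5)| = 8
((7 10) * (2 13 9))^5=(2 9 13)(7 10)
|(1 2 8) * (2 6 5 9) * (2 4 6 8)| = 4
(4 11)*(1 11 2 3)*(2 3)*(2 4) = (1 11 2 4 3) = [0, 11, 4, 1, 3, 5, 6, 7, 8, 9, 10, 2]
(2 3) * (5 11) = (2 3)(5 11) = [0, 1, 3, 2, 4, 11, 6, 7, 8, 9, 10, 5]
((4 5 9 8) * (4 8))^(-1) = (4 9 5) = ((4 5 9))^(-1)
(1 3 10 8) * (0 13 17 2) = (0 13 17 2)(1 3 10 8) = [13, 3, 0, 10, 4, 5, 6, 7, 1, 9, 8, 11, 12, 17, 14, 15, 16, 2]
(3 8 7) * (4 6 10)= (3 8 7)(4 6 10)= [0, 1, 2, 8, 6, 5, 10, 3, 7, 9, 4]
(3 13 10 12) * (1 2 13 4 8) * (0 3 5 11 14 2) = [3, 0, 13, 4, 8, 11, 6, 7, 1, 9, 12, 14, 5, 10, 2] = (0 3 4 8 1)(2 13 10 12 5 11 14)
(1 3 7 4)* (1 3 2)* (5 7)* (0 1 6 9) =[1, 2, 6, 5, 3, 7, 9, 4, 8, 0] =(0 1 2 6 9)(3 5 7 4)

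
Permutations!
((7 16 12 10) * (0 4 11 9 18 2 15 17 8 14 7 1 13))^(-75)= (0 2 7 13 18 14 1 9 8 10 11 17 12 4 15 16)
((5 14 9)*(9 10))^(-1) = (5 9 10 14)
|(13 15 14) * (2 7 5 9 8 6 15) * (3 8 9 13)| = |(2 7 5 13)(3 8 6 15 14)| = 20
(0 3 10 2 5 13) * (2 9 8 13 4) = (0 3 10 9 8 13)(2 5 4) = [3, 1, 5, 10, 2, 4, 6, 7, 13, 8, 9, 11, 12, 0]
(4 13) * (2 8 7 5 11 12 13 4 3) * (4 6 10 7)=[0, 1, 8, 2, 6, 11, 10, 5, 4, 9, 7, 12, 13, 3]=(2 8 4 6 10 7 5 11 12 13 3)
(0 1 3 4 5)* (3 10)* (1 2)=[2, 10, 1, 4, 5, 0, 6, 7, 8, 9, 3]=(0 2 1 10 3 4 5)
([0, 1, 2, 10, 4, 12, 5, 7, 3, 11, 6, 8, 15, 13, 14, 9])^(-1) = (3 8 11 9 15 12 5 6 10)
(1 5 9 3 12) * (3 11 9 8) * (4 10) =[0, 5, 2, 12, 10, 8, 6, 7, 3, 11, 4, 9, 1] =(1 5 8 3 12)(4 10)(9 11)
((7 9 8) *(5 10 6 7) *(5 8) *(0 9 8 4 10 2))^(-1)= ((0 9 5 2)(4 10 6 7 8))^(-1)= (0 2 5 9)(4 8 7 6 10)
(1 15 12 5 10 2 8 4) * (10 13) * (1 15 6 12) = (1 6 12 5 13 10 2 8 4 15) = [0, 6, 8, 3, 15, 13, 12, 7, 4, 9, 2, 11, 5, 10, 14, 1]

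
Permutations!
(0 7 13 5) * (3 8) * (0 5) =(0 7 13)(3 8) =[7, 1, 2, 8, 4, 5, 6, 13, 3, 9, 10, 11, 12, 0]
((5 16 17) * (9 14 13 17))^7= (5 16 9 14 13 17)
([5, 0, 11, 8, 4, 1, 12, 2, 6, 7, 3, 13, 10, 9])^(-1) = [1, 5, 7, 10, 4, 0, 8, 9, 3, 13, 12, 2, 6, 11]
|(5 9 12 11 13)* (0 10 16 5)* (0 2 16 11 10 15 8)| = |(0 15 8)(2 16 5 9 12 10 11 13)| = 24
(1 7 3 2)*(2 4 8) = (1 7 3 4 8 2) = [0, 7, 1, 4, 8, 5, 6, 3, 2]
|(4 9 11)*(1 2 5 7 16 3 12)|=21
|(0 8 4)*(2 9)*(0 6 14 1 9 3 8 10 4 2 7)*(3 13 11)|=40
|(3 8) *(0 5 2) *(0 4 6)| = |(0 5 2 4 6)(3 8)| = 10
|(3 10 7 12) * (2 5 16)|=|(2 5 16)(3 10 7 12)|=12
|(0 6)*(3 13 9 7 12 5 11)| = 14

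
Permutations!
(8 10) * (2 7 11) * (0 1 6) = [1, 6, 7, 3, 4, 5, 0, 11, 10, 9, 8, 2] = (0 1 6)(2 7 11)(8 10)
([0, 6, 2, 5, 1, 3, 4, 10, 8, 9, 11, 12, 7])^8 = (12)(1 4 6)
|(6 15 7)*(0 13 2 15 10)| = |(0 13 2 15 7 6 10)| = 7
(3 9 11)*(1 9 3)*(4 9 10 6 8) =(1 10 6 8 4 9 11) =[0, 10, 2, 3, 9, 5, 8, 7, 4, 11, 6, 1]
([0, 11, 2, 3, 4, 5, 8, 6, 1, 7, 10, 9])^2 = [0, 9, 2, 3, 4, 5, 1, 8, 11, 6, 10, 7]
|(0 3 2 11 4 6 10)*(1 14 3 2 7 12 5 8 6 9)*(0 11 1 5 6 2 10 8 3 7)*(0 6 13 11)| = 26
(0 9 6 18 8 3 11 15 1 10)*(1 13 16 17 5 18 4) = (0 9 6 4 1 10)(3 11 15 13 16 17 5 18 8) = [9, 10, 2, 11, 1, 18, 4, 7, 3, 6, 0, 15, 12, 16, 14, 13, 17, 5, 8]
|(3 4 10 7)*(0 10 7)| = 6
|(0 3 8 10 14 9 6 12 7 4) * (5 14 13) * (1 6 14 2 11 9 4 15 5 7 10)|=|(0 3 8 1 6 12 10 13 7 15 5 2 11 9 14 4)|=16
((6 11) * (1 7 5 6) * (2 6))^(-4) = (1 5 6)(2 11 7)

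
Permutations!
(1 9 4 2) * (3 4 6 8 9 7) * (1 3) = [0, 7, 3, 4, 2, 5, 8, 1, 9, 6] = (1 7)(2 3 4)(6 8 9)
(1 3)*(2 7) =(1 3)(2 7) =[0, 3, 7, 1, 4, 5, 6, 2]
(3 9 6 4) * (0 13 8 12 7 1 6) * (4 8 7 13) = [4, 6, 2, 9, 3, 5, 8, 1, 12, 0, 10, 11, 13, 7] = (0 4 3 9)(1 6 8 12 13 7)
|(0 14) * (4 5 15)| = |(0 14)(4 5 15)| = 6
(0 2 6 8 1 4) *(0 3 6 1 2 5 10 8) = (0 5 10 8 2 1 4 3 6) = [5, 4, 1, 6, 3, 10, 0, 7, 2, 9, 8]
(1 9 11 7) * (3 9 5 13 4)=(1 5 13 4 3 9 11 7)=[0, 5, 2, 9, 3, 13, 6, 1, 8, 11, 10, 7, 12, 4]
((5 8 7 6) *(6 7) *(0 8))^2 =(0 6)(5 8)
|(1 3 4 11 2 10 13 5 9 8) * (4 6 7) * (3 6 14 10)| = 13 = |(1 6 7 4 11 2 3 14 10 13 5 9 8)|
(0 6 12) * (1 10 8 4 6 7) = (0 7 1 10 8 4 6 12) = [7, 10, 2, 3, 6, 5, 12, 1, 4, 9, 8, 11, 0]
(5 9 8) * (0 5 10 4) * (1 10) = (0 5 9 8 1 10 4) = [5, 10, 2, 3, 0, 9, 6, 7, 1, 8, 4]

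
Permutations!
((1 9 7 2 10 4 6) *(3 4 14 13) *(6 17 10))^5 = (3 13 14 10 17 4)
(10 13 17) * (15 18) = (10 13 17)(15 18) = [0, 1, 2, 3, 4, 5, 6, 7, 8, 9, 13, 11, 12, 17, 14, 18, 16, 10, 15]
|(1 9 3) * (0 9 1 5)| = 4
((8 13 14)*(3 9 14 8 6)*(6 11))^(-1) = (3 6 11 14 9)(8 13)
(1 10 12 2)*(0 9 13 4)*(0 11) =(0 9 13 4 11)(1 10 12 2) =[9, 10, 1, 3, 11, 5, 6, 7, 8, 13, 12, 0, 2, 4]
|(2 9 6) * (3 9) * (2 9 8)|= 6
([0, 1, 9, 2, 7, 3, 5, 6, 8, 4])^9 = (2 4 6 3 9 7 5)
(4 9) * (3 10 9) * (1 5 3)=(1 5 3 10 9 4)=[0, 5, 2, 10, 1, 3, 6, 7, 8, 4, 9]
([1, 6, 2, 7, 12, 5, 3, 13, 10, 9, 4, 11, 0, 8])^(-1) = (0 12 4 10 8 13 7 3 6 1)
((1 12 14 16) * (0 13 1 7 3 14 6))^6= (0 13 1 12 6)(3 16)(7 14)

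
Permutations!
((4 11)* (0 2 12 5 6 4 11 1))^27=(0 1 4 6 5 12 2)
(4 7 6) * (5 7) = (4 5 7 6) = [0, 1, 2, 3, 5, 7, 4, 6]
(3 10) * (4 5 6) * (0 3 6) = [3, 1, 2, 10, 5, 0, 4, 7, 8, 9, 6] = (0 3 10 6 4 5)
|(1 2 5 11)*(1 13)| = 5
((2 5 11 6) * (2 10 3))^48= ((2 5 11 6 10 3))^48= (11)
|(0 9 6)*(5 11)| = 6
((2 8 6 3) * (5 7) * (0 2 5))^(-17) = ((0 2 8 6 3 5 7))^(-17) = (0 3 2 5 8 7 6)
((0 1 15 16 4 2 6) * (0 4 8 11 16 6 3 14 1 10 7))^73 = ((0 10 7)(1 15 6 4 2 3 14)(8 11 16))^73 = (0 10 7)(1 4 14 6 3 15 2)(8 11 16)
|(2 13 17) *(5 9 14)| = 3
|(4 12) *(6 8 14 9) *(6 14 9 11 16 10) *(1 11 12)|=10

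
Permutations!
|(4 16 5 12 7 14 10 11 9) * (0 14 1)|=11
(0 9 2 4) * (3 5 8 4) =(0 9 2 3 5 8 4) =[9, 1, 3, 5, 0, 8, 6, 7, 4, 2]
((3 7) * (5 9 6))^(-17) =((3 7)(5 9 6))^(-17) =(3 7)(5 9 6)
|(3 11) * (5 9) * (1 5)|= 6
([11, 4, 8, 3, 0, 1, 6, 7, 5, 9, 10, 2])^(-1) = (0 4 1 5 8 2 11)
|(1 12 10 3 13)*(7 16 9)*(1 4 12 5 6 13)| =|(1 5 6 13 4 12 10 3)(7 16 9)| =24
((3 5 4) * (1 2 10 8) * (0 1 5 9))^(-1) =(0 9 3 4 5 8 10 2 1)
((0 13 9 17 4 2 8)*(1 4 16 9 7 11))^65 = ((0 13 7 11 1 4 2 8)(9 17 16))^65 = (0 13 7 11 1 4 2 8)(9 16 17)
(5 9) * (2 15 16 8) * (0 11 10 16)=(0 11 10 16 8 2 15)(5 9)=[11, 1, 15, 3, 4, 9, 6, 7, 2, 5, 16, 10, 12, 13, 14, 0, 8]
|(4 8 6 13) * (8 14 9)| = |(4 14 9 8 6 13)| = 6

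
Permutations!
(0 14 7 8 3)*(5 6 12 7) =(0 14 5 6 12 7 8 3) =[14, 1, 2, 0, 4, 6, 12, 8, 3, 9, 10, 11, 7, 13, 5]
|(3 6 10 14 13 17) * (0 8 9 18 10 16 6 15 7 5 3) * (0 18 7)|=|(0 8 9 7 5 3 15)(6 16)(10 14 13 17 18)|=70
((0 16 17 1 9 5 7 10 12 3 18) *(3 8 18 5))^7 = ((0 16 17 1 9 3 5 7 10 12 8 18))^7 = (0 7 17 12 9 18 5 16 10 1 8 3)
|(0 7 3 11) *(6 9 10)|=|(0 7 3 11)(6 9 10)|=12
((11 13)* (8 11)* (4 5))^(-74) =(8 11 13)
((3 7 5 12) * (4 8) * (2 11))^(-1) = (2 11)(3 12 5 7)(4 8)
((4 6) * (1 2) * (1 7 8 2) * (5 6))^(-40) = (2 8 7)(4 6 5)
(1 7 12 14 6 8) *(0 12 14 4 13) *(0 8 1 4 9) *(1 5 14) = (0 12 9)(1 7)(4 13 8)(5 14 6) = [12, 7, 2, 3, 13, 14, 5, 1, 4, 0, 10, 11, 9, 8, 6]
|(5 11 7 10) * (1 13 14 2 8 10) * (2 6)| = 10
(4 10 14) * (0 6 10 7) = [6, 1, 2, 3, 7, 5, 10, 0, 8, 9, 14, 11, 12, 13, 4] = (0 6 10 14 4 7)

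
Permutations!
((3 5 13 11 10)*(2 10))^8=((2 10 3 5 13 11))^8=(2 3 13)(5 11 10)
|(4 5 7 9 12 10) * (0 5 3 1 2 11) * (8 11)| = 12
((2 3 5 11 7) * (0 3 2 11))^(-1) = ((0 3 5)(7 11))^(-1) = (0 5 3)(7 11)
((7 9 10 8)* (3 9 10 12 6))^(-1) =(3 6 12 9)(7 8 10)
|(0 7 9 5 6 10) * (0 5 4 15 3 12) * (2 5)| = |(0 7 9 4 15 3 12)(2 5 6 10)| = 28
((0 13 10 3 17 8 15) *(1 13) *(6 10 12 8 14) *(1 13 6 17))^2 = ((0 13 12 8 15)(1 6 10 3)(14 17))^2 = (17)(0 12 15 13 8)(1 10)(3 6)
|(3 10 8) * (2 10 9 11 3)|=|(2 10 8)(3 9 11)|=3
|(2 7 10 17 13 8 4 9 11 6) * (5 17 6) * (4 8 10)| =|(2 7 4 9 11 5 17 13 10 6)| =10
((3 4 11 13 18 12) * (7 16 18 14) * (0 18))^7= (0 14 4 18 7 11 12 16 13 3)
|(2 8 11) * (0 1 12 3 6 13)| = |(0 1 12 3 6 13)(2 8 11)| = 6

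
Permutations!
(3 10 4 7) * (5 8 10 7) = (3 7)(4 5 8 10) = [0, 1, 2, 7, 5, 8, 6, 3, 10, 9, 4]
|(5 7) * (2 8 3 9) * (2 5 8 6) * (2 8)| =7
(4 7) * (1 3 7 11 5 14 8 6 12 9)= (1 3 7 4 11 5 14 8 6 12 9)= [0, 3, 2, 7, 11, 14, 12, 4, 6, 1, 10, 5, 9, 13, 8]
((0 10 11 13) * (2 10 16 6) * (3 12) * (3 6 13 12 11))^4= (0 16 13)(2 12 3)(6 11 10)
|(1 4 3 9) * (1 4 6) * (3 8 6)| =6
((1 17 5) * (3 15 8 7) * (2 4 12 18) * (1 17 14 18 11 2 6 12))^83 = ((1 14 18 6 12 11 2 4)(3 15 8 7)(5 17))^83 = (1 6 2 14 12 4 18 11)(3 7 8 15)(5 17)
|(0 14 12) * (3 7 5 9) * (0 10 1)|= 20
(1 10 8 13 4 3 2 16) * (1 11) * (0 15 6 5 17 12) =(0 15 6 5 17 12)(1 10 8 13 4 3 2 16 11) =[15, 10, 16, 2, 3, 17, 5, 7, 13, 9, 8, 1, 0, 4, 14, 6, 11, 12]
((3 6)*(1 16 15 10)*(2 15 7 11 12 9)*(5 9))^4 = (1 12 15 7 9)(2 16 5 10 11)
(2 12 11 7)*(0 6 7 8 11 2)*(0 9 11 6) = [0, 1, 12, 3, 4, 5, 7, 9, 6, 11, 10, 8, 2] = (2 12)(6 7 9 11 8)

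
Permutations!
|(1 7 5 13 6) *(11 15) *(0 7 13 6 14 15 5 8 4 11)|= |(0 7 8 4 11 5 6 1 13 14 15)|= 11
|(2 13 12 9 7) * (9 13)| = 6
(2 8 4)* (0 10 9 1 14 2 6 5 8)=[10, 14, 0, 3, 6, 8, 5, 7, 4, 1, 9, 11, 12, 13, 2]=(0 10 9 1 14 2)(4 6 5 8)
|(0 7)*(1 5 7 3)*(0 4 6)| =7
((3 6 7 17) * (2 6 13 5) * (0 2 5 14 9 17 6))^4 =(3 17 9 14 13)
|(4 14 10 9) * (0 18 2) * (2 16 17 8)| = 12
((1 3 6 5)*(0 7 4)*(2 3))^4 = (0 7 4)(1 5 6 3 2)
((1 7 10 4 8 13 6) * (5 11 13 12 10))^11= (1 6 13 11 5 7)(4 10 12 8)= ((1 7 5 11 13 6)(4 8 12 10))^11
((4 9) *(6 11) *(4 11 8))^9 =(4 8 6 11 9)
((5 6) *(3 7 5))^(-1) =((3 7 5 6))^(-1) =(3 6 5 7)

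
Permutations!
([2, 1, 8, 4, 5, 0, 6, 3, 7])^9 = [8, 1, 7, 5, 0, 2, 6, 4, 3]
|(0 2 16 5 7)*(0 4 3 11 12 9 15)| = |(0 2 16 5 7 4 3 11 12 9 15)| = 11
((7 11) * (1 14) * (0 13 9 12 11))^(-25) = ((0 13 9 12 11 7)(1 14))^(-25) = (0 7 11 12 9 13)(1 14)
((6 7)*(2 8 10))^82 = (2 8 10)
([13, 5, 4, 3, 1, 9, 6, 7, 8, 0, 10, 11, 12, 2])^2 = (0 2 1 9 13 4 5)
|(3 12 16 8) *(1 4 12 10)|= |(1 4 12 16 8 3 10)|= 7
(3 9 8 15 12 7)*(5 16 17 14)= [0, 1, 2, 9, 4, 16, 6, 3, 15, 8, 10, 11, 7, 13, 5, 12, 17, 14]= (3 9 8 15 12 7)(5 16 17 14)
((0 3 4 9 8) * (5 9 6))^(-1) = (0 8 9 5 6 4 3)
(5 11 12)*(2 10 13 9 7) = (2 10 13 9 7)(5 11 12) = [0, 1, 10, 3, 4, 11, 6, 2, 8, 7, 13, 12, 5, 9]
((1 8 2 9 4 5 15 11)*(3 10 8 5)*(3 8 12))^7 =((1 5 15 11)(2 9 4 8)(3 10 12))^7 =(1 11 15 5)(2 8 4 9)(3 10 12)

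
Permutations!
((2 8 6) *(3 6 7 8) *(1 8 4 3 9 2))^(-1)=(1 6 3 4 7 8)(2 9)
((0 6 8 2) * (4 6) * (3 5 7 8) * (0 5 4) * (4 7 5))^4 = ((2 4 6 3 7 8))^4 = (2 7 6)(3 4 8)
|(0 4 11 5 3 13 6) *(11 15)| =|(0 4 15 11 5 3 13 6)| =8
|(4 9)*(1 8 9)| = |(1 8 9 4)| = 4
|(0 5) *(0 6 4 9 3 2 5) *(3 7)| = 7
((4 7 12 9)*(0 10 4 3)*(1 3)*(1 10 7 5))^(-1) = ((0 7 12 9 10 4 5 1 3))^(-1) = (0 3 1 5 4 10 9 12 7)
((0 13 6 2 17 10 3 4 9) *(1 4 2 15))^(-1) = (0 9 4 1 15 6 13)(2 3 10 17)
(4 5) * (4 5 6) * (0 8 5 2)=(0 8 5 2)(4 6)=[8, 1, 0, 3, 6, 2, 4, 7, 5]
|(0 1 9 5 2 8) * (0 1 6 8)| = |(0 6 8 1 9 5 2)| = 7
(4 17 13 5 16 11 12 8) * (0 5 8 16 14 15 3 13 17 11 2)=(17)(0 5 14 15 3 13 8 4 11 12 16 2)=[5, 1, 0, 13, 11, 14, 6, 7, 4, 9, 10, 12, 16, 8, 15, 3, 2, 17]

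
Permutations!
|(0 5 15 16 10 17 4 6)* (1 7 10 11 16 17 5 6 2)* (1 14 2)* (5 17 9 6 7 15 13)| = |(0 7 10 17 4 1 15 9 6)(2 14)(5 13)(11 16)| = 18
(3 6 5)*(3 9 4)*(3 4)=[0, 1, 2, 6, 4, 9, 5, 7, 8, 3]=(3 6 5 9)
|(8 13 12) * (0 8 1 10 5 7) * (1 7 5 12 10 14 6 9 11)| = 30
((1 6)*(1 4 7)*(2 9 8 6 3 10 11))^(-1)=((1 3 10 11 2 9 8 6 4 7))^(-1)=(1 7 4 6 8 9 2 11 10 3)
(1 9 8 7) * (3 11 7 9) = (1 3 11 7)(8 9) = [0, 3, 2, 11, 4, 5, 6, 1, 9, 8, 10, 7]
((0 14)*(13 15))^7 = ((0 14)(13 15))^7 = (0 14)(13 15)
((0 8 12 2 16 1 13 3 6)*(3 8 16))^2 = (0 1 8 2 6 16 13 12 3)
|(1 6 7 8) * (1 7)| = 2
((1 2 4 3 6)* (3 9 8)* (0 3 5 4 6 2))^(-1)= (0 1 6 2 3)(4 5 8 9)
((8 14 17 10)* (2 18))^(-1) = ((2 18)(8 14 17 10))^(-1) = (2 18)(8 10 17 14)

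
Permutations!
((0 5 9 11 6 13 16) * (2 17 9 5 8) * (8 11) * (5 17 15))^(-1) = (0 16 13 6 11)(2 8 9 17 5 15)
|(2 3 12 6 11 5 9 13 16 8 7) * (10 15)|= |(2 3 12 6 11 5 9 13 16 8 7)(10 15)|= 22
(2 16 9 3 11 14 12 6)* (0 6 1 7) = (0 6 2 16 9 3 11 14 12 1 7) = [6, 7, 16, 11, 4, 5, 2, 0, 8, 3, 10, 14, 1, 13, 12, 15, 9]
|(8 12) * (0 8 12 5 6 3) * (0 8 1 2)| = |(12)(0 1 2)(3 8 5 6)| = 12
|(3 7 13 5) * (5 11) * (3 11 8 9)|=|(3 7 13 8 9)(5 11)|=10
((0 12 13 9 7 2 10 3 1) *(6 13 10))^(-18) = ((0 12 10 3 1)(2 6 13 9 7))^(-18) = (0 10 1 12 3)(2 13 7 6 9)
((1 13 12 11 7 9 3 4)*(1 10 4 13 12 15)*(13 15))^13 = ((1 12 11 7 9 3 15)(4 10))^13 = (1 15 3 9 7 11 12)(4 10)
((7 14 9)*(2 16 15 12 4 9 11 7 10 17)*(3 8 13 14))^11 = (2 12 10 16 4 17 15 9)(3 7 11 14 13 8)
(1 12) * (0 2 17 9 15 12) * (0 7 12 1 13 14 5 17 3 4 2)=(1 7 12 13 14 5 17 9 15)(2 3 4)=[0, 7, 3, 4, 2, 17, 6, 12, 8, 15, 10, 11, 13, 14, 5, 1, 16, 9]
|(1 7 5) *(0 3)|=|(0 3)(1 7 5)|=6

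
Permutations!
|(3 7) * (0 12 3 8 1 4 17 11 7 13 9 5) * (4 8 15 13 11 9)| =22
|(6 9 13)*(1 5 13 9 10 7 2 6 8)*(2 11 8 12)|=|(1 5 13 12 2 6 10 7 11 8)|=10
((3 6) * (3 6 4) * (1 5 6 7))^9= ((1 5 6 7)(3 4))^9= (1 5 6 7)(3 4)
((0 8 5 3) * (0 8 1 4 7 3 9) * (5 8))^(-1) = (0 9 5 3 7 4 1)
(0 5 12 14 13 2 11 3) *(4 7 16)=[5, 1, 11, 0, 7, 12, 6, 16, 8, 9, 10, 3, 14, 2, 13, 15, 4]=(0 5 12 14 13 2 11 3)(4 7 16)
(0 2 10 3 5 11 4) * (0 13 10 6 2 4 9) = (0 4 13 10 3 5 11 9)(2 6) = [4, 1, 6, 5, 13, 11, 2, 7, 8, 0, 3, 9, 12, 10]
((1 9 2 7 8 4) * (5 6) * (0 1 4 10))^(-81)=((0 1 9 2 7 8 10)(5 6))^(-81)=(0 2 10 9 8 1 7)(5 6)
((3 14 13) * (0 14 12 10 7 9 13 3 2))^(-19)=((0 14 3 12 10 7 9 13 2))^(-19)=(0 2 13 9 7 10 12 3 14)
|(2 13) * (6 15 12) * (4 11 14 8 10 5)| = |(2 13)(4 11 14 8 10 5)(6 15 12)| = 6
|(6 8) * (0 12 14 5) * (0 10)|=|(0 12 14 5 10)(6 8)|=10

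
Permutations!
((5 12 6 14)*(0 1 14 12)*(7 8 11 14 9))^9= ((0 1 9 7 8 11 14 5)(6 12))^9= (0 1 9 7 8 11 14 5)(6 12)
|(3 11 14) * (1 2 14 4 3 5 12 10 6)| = |(1 2 14 5 12 10 6)(3 11 4)| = 21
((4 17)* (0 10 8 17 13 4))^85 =((0 10 8 17)(4 13))^85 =(0 10 8 17)(4 13)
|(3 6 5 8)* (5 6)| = 3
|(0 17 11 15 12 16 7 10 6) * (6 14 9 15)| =28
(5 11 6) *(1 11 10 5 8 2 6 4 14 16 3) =(1 11 4 14 16 3)(2 6 8)(5 10) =[0, 11, 6, 1, 14, 10, 8, 7, 2, 9, 5, 4, 12, 13, 16, 15, 3]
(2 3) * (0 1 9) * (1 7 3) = (0 7 3 2 1 9) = [7, 9, 1, 2, 4, 5, 6, 3, 8, 0]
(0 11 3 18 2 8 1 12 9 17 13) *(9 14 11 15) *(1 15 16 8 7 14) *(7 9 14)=(0 16 8 15 14 11 3 18 2 9 17 13)(1 12)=[16, 12, 9, 18, 4, 5, 6, 7, 15, 17, 10, 3, 1, 0, 11, 14, 8, 13, 2]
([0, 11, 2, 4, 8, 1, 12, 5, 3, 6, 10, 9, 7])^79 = [0, 9, 2, 4, 8, 11, 7, 1, 3, 12, 10, 6, 5]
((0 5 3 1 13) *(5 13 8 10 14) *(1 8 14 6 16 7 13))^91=(0 5 10 7 1 3 6 13 14 8 16)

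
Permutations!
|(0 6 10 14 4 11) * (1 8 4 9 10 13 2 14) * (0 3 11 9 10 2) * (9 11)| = |(0 6 13)(1 8 4 11 3 9 2 14 10)| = 9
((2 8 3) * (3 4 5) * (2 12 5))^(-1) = (2 4 8)(3 5 12)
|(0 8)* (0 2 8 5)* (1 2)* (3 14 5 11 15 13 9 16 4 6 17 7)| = 39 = |(0 11 15 13 9 16 4 6 17 7 3 14 5)(1 2 8)|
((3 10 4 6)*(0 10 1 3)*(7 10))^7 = ((0 7 10 4 6)(1 3))^7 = (0 10 6 7 4)(1 3)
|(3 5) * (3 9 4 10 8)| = 6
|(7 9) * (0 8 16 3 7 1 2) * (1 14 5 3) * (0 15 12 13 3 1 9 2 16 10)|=30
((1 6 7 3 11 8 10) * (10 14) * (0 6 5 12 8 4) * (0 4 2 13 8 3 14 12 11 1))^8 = (0 14 6 10 7)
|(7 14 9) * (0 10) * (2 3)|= 6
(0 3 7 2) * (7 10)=[3, 1, 0, 10, 4, 5, 6, 2, 8, 9, 7]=(0 3 10 7 2)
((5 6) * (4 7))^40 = (7)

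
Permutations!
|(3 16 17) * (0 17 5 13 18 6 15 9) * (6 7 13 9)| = 6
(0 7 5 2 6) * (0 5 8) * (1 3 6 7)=[1, 3, 7, 6, 4, 2, 5, 8, 0]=(0 1 3 6 5 2 7 8)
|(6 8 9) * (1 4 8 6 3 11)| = 6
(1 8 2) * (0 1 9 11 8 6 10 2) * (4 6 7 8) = (0 1 7 8)(2 9 11 4 6 10) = [1, 7, 9, 3, 6, 5, 10, 8, 0, 11, 2, 4]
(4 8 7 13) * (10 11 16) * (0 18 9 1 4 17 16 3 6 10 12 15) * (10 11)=(0 18 9 1 4 8 7 13 17 16 12 15)(3 6 11)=[18, 4, 2, 6, 8, 5, 11, 13, 7, 1, 10, 3, 15, 17, 14, 0, 12, 16, 9]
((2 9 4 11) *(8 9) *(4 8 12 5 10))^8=((2 12 5 10 4 11)(8 9))^8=(2 5 4)(10 11 12)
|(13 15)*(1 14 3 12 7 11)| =|(1 14 3 12 7 11)(13 15)| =6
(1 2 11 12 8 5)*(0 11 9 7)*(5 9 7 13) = (0 11 12 8 9 13 5 1 2 7) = [11, 2, 7, 3, 4, 1, 6, 0, 9, 13, 10, 12, 8, 5]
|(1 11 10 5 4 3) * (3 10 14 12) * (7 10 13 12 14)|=9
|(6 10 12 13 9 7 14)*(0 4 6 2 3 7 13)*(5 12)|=12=|(0 4 6 10 5 12)(2 3 7 14)(9 13)|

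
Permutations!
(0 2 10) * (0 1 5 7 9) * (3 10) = (0 2 3 10 1 5 7 9) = [2, 5, 3, 10, 4, 7, 6, 9, 8, 0, 1]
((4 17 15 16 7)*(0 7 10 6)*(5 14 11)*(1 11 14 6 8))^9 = (0 11 10 17)(1 16 4 6)(5 8 15 7)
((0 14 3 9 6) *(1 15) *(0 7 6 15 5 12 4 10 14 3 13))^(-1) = ((0 3 9 15 1 5 12 4 10 14 13)(6 7))^(-1) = (0 13 14 10 4 12 5 1 15 9 3)(6 7)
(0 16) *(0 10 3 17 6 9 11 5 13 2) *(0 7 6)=(0 16 10 3 17)(2 7 6 9 11 5 13)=[16, 1, 7, 17, 4, 13, 9, 6, 8, 11, 3, 5, 12, 2, 14, 15, 10, 0]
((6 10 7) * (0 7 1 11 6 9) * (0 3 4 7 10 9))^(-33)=(0 11 3)(1 9 7)(4 10 6)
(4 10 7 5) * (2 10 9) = (2 10 7 5 4 9) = [0, 1, 10, 3, 9, 4, 6, 5, 8, 2, 7]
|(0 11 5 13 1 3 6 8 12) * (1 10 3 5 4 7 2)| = 13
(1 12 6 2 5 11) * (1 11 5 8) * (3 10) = (1 12 6 2 8)(3 10) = [0, 12, 8, 10, 4, 5, 2, 7, 1, 9, 3, 11, 6]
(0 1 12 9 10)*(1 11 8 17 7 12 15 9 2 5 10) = [11, 15, 5, 3, 4, 10, 6, 12, 17, 1, 0, 8, 2, 13, 14, 9, 16, 7] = (0 11 8 17 7 12 2 5 10)(1 15 9)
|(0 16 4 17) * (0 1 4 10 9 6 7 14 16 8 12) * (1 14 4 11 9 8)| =|(0 1 11 9 6 7 4 17 14 16 10 8 12)| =13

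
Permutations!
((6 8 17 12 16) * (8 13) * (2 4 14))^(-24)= ((2 4 14)(6 13 8 17 12 16))^(-24)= (17)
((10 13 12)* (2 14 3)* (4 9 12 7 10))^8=((2 14 3)(4 9 12)(7 10 13))^8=(2 3 14)(4 12 9)(7 13 10)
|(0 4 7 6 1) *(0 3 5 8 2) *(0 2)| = 8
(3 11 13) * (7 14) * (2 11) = (2 11 13 3)(7 14) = [0, 1, 11, 2, 4, 5, 6, 14, 8, 9, 10, 13, 12, 3, 7]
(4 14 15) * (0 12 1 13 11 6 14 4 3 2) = (0 12 1 13 11 6 14 15 3 2) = [12, 13, 0, 2, 4, 5, 14, 7, 8, 9, 10, 6, 1, 11, 15, 3]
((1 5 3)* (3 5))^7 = ((5)(1 3))^7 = (5)(1 3)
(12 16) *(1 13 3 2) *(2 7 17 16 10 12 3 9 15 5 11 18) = (1 13 9 15 5 11 18 2)(3 7 17 16)(10 12) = [0, 13, 1, 7, 4, 11, 6, 17, 8, 15, 12, 18, 10, 9, 14, 5, 3, 16, 2]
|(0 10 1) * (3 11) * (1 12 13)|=|(0 10 12 13 1)(3 11)|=10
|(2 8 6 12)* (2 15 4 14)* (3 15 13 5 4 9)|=24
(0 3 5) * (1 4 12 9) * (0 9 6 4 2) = (0 3 5 9 1 2)(4 12 6) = [3, 2, 0, 5, 12, 9, 4, 7, 8, 1, 10, 11, 6]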